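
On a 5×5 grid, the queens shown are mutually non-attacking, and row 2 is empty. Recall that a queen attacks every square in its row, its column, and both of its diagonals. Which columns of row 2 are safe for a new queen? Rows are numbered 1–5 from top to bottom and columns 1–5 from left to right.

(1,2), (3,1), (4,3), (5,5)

columns 4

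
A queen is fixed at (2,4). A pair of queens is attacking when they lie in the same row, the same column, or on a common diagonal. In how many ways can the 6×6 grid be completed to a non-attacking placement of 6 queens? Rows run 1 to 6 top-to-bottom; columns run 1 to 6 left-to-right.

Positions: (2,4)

1

Branch on row 1: col 1 → 0; col 2 → 1; col 6 → 0.
Sum: 0 + 1 + 0 = 1.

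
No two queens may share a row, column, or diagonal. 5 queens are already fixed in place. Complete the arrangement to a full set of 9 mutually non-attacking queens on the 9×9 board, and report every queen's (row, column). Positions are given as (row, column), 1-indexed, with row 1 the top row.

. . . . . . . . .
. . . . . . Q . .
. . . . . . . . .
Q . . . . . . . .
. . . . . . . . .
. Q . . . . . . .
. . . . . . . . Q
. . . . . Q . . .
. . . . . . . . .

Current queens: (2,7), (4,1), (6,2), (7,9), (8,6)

Row 1: attacked by (2,7)→{6,7,8}; (4,1)→{1,4}; (6,2)→{2,7}; (7,9)→{3,9}; (8,6)→{6}. Safe: 5. Place at column 5.
Row 3: attacked by (1,5)→{3,5,7}; (2,7)→{6,7,8}; (4,1)→{1,2}; (6,2)→{2,5}; (7,9)→{5,9}; (8,6)→{1,6}. Safe: 4. Place at column 4.
Row 5: attacked by (1,5)→{1,5,9}; (2,7)→{4,7}; (3,4)→{2,4,6}; (4,1)→{1,2}; (6,2)→{1,2,3}; (7,9)→{7,9}; (8,6)→{3,6,9}. Safe: 8. Place at column 8.
Row 9: attacked by (1,5)→{5}; (2,7)→{7}; (3,4)→{4}; (4,1)→{1,6}; (5,8)→{4,8}; (6,2)→{2,5}; (7,9)→{7,9}; (8,6)→{5,6,7}. Safe: 3. Place at column 3.
Columns [5, 7, 4, 1, 8, 2, 9, 6, 3], r−c [-4, -5, -1, 3, -3, 4, -2, 2, 6], r+c [6, 9, 7, 5, 13, 8, 16, 14, 12] are all distinct, so no two queens attack.

(1,5) (2,7) (3,4) (4,1) (5,8) (6,2) (7,9) (8,6) (9,3)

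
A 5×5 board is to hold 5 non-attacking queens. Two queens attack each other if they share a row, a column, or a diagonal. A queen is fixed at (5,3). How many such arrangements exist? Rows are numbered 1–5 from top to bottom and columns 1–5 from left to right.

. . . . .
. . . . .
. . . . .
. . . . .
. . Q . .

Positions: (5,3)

2

Branch on row 1: col 1 → 1; col 2 → 0; col 4 → 0; col 5 → 1.
Sum: 1 + 0 + 0 + 1 = 2.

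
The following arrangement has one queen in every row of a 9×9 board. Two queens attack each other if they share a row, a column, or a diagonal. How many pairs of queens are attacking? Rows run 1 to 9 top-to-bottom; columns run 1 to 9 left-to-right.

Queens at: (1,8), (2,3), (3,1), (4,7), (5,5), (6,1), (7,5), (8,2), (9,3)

7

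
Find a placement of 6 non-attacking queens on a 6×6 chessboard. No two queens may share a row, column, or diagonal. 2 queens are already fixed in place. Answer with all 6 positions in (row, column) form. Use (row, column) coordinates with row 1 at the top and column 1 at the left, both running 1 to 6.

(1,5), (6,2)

(1,5) (2,3) (3,1) (4,6) (5,4) (6,2)

Row 2: attacked by (1,5)→{4,5,6}; (6,2)→{2,6}. Safe: 1, 3. Place at column 3.
Row 3: attacked by (1,5)→{3,5}; (2,3)→{2,3,4}; (6,2)→{2,5}. Safe: 1, 6. Place at column 1.
Row 4: attacked by (1,5)→{2,5}; (2,3)→{1,3,5}; (3,1)→{1,2}; (6,2)→{2,4}. Safe: 6. Place at column 6.
Row 5: attacked by (1,5)→{1,5}; (2,3)→{3,6}; (3,1)→{1,3}; (4,6)→{5,6}; (6,2)→{1,2,3}. Safe: 4. Place at column 4.
Columns [5, 3, 1, 6, 4, 2], r−c [-4, -1, 2, -2, 1, 4], r+c [6, 5, 4, 10, 9, 8] are all distinct, so no two queens attack.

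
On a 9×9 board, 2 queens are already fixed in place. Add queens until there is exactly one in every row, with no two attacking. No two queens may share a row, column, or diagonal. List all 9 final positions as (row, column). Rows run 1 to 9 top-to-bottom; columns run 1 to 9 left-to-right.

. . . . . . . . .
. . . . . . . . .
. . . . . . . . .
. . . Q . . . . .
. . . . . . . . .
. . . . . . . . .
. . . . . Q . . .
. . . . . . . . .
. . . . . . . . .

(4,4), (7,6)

Row 1: attacked by (4,4)→{1,4,7}; (7,6)→{6}. Safe: 2, 3, 5, 8, 9. Place at column 2.
Row 2: attacked by (1,2)→{1,2,3}; (4,4)→{2,4,6}; (7,6)→{1,6}. Safe: 5, 7, 8, 9. Place at column 5.
Row 3: attacked by (1,2)→{2,4}; (2,5)→{4,5,6}; (4,4)→{3,4,5}; (7,6)→{2,6}. Safe: 1, 7, 8, 9. Place at column 9.
Row 5: attacked by (1,2)→{2,6}; (2,5)→{2,5,8}; (3,9)→{7,9}; (4,4)→{3,4,5}; (7,6)→{4,6,8}. Safe: 1. Place at column 1.
Row 6: attacked by (1,2)→{2,7}; (2,5)→{1,5,9}; (3,9)→{6,9}; (4,4)→{2,4,6}; (5,1)→{1,2}; (7,6)→{5,6,7}. Safe: 3, 8. Place at column 8.
Row 8: attacked by (1,2)→{2,9}; (2,5)→{5}; (3,9)→{4,9}; (4,4)→{4,8}; (5,1)→{1,4}; (6,8)→{6,8}; (7,6)→{5,6,7}. Safe: 3. Place at column 3.
Row 9: attacked by (1,2)→{2}; (2,5)→{5}; (3,9)→{3,9}; (4,4)→{4,9}; (5,1)→{1,5}; (6,8)→{5,8}; (7,6)→{4,6,8}; (8,3)→{2,3,4}. Safe: 7. Place at column 7.
Columns [2, 5, 9, 4, 1, 8, 6, 3, 7], r−c [-1, -3, -6, 0, 4, -2, 1, 5, 2], r+c [3, 7, 12, 8, 6, 14, 13, 11, 16] are all distinct, so no two queens attack.

(1,2) (2,5) (3,9) (4,4) (5,1) (6,8) (7,6) (8,3) (9,7)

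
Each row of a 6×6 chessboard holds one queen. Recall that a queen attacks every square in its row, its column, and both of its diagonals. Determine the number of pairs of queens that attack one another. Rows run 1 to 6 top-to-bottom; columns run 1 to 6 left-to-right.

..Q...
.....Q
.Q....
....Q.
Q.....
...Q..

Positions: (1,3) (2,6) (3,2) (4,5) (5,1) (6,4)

0

All columns are distinct and no two queens satisfy |Δrow| = |Δcol|, so no pair attacks.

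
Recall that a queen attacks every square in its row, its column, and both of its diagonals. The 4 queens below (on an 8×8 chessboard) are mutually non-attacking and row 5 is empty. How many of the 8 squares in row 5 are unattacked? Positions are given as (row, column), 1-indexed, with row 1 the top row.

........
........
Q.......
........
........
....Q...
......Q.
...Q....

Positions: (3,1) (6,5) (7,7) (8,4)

2

(3,1) attacks row 5 at column 1 and diagonals 3.
(6,5) attacks row 5 at column 5 and diagonals 4, 6.
(7,7) attacks row 5 at column 7 and diagonals 5.
(8,4) attacks row 5 at column 4 and diagonals 1, 7.
Attacked columns: {1, 3, 4, 5, 6, 7}. Safe: {2, 8}.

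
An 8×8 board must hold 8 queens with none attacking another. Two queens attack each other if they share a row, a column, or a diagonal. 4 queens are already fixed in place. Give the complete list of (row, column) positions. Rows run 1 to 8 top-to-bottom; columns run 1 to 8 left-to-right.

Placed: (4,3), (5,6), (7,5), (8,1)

(1,4) (2,2) (3,7) (4,3) (5,6) (6,8) (7,5) (8,1)

Row 1: attacked by (4,3)→{3,6}; (5,6)→{2,6}; (7,5)→{5}; (8,1)→{1,8}. Safe: 4, 7. Place at column 4.
Row 2: attacked by (1,4)→{3,4,5}; (4,3)→{1,3,5}; (5,6)→{3,6}; (7,5)→{5}; (8,1)→{1,7}. Safe: 2, 8. Place at column 2.
Row 3: attacked by (1,4)→{2,4,6}; (2,2)→{1,2,3}; (4,3)→{2,3,4}; (5,6)→{4,6,8}; (7,5)→{1,5}; (8,1)→{1,6}. Safe: 7. Place at column 7.
Row 6: attacked by (1,4)→{4}; (2,2)→{2,6}; (3,7)→{4,7}; (4,3)→{1,3,5}; (5,6)→{5,6,7}; (7,5)→{4,5,6}; (8,1)→{1,3}. Safe: 8. Place at column 8.
Columns [4, 2, 7, 3, 6, 8, 5, 1], r−c [-3, 0, -4, 1, -1, -2, 2, 7], r+c [5, 4, 10, 7, 11, 14, 12, 9] are all distinct, so no two queens attack.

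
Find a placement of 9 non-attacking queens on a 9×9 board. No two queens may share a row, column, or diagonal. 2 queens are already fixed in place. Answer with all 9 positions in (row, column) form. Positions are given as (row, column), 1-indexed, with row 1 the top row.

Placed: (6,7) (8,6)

Row 1: attacked by (6,7)→{2,7}; (8,6)→{6}. Safe: 1, 3, 4, 5, 8, 9. Place at column 9.
Row 2: attacked by (1,9)→{8,9}; (6,7)→{3,7}; (8,6)→{6}. Safe: 1, 2, 4, 5. Place at column 5.
Row 3: attacked by (1,9)→{7,9}; (2,5)→{4,5,6}; (6,7)→{4,7}; (8,6)→{1,6}. Safe: 2, 3, 8. Place at column 3.
Row 4: attacked by (1,9)→{6,9}; (2,5)→{3,5,7}; (3,3)→{2,3,4}; (6,7)→{5,7,9}; (8,6)→{2,6}. Safe: 1, 8. Place at column 8.
Row 5: attacked by (1,9)→{5,9}; (2,5)→{2,5,8}; (3,3)→{1,3,5}; (4,8)→{7,8,9}; (6,7)→{6,7,8}; (8,6)→{3,6,9}. Safe: 4. Place at column 4.
Row 7: attacked by (1,9)→{3,9}; (2,5)→{5}; (3,3)→{3,7}; (4,8)→{5,8}; (5,4)→{2,4,6}; (6,7)→{6,7,8}; (8,6)→{5,6,7}. Safe: 1. Place at column 1.
Row 9: attacked by (1,9)→{1,9}; (2,5)→{5}; (3,3)→{3,9}; (4,8)→{3,8}; (5,4)→{4,8}; (6,7)→{4,7}; (7,1)→{1,3}; (8,6)→{5,6,7}. Safe: 2. Place at column 2.
Columns [9, 5, 3, 8, 4, 7, 1, 6, 2], r−c [-8, -3, 0, -4, 1, -1, 6, 2, 7], r+c [10, 7, 6, 12, 9, 13, 8, 14, 11] are all distinct, so no two queens attack.

(1,9) (2,5) (3,3) (4,8) (5,4) (6,7) (7,1) (8,6) (9,2)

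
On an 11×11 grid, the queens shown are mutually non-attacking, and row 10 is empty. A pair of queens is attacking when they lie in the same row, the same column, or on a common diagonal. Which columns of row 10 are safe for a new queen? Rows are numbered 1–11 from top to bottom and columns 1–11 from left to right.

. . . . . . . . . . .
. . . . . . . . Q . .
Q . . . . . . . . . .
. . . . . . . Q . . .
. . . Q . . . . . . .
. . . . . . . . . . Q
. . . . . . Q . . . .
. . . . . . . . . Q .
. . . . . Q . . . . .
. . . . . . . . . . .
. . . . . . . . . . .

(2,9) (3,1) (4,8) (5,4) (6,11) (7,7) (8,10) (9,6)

columns 3

(2,9) attacks row 10 at column 9 and diagonals 1.
(3,1) attacks row 10 at column 1 and diagonals 8.
(4,8) attacks row 10 at column 8 and diagonals 2.
(5,4) attacks row 10 at column 4 and diagonals 9.
(6,11) attacks row 10 at column 11 and diagonals 7.
(7,7) attacks row 10 at column 7 and diagonals 4, 10.
(8,10) attacks row 10 at column 10 and diagonals 8.
(9,6) attacks row 10 at column 6 and diagonals 5, 7.
Attacked columns: {1, 2, 4, 5, 6, 7, 8, 9, 10, 11}. Safe: {3}.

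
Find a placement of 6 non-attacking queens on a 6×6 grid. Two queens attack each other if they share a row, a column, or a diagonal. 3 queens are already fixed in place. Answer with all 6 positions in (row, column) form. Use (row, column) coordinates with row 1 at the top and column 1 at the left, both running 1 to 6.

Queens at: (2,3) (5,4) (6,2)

Row 1: attacked by (2,3)→{2,3,4}; (5,4)→{4}; (6,2)→{2}. Safe: 1, 5, 6. Place at column 5.
Row 3: attacked by (1,5)→{3,5}; (2,3)→{2,3,4}; (5,4)→{2,4,6}; (6,2)→{2,5}. Safe: 1. Place at column 1.
Row 4: attacked by (1,5)→{2,5}; (2,3)→{1,3,5}; (3,1)→{1,2}; (5,4)→{3,4,5}; (6,2)→{2,4}. Safe: 6. Place at column 6.
Columns [5, 3, 1, 6, 4, 2], r−c [-4, -1, 2, -2, 1, 4], r+c [6, 5, 4, 10, 9, 8] are all distinct, so no two queens attack.

(1,5) (2,3) (3,1) (4,6) (5,4) (6,2)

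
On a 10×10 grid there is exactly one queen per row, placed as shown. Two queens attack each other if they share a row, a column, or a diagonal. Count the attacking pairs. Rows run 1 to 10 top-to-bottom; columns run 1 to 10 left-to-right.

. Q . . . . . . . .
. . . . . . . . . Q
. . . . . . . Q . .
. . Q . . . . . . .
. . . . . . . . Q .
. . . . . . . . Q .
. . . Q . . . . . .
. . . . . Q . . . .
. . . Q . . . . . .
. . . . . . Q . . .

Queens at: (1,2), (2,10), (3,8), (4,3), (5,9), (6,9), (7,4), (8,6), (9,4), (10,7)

5

Same column: (5,9)–(6,9) (column 9); (7,4)–(9,4) (column 4).
Same diagonal: (3,8)–(7,4) (|3−7| = |8−4| = 4); (5,9)–(8,6) (|5−8| = |9−6| = 3); (7,4)–(10,7) (|7−10| = |4−7| = 3).
Total attacking pairs: 5.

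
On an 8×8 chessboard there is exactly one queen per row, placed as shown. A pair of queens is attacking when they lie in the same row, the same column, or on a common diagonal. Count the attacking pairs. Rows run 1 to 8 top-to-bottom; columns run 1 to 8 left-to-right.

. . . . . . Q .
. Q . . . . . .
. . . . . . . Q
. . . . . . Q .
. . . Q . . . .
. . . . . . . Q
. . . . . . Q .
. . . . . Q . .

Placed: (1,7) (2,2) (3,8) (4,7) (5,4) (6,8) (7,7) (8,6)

Same column: (1,7)–(4,7) (column 7); (1,7)–(7,7) (column 7); (3,8)–(6,8) (column 8); (4,7)–(7,7) (column 7).
Same diagonal: (2,2)–(7,7) (|2−7| = |2−7| = 5); (3,8)–(4,7) (|3−4| = |8−7| = 1); (6,8)–(7,7) (|6−7| = |8−7| = 1); (6,8)–(8,6) (|6−8| = |8−6| = 2); (7,7)–(8,6) (|7−8| = |7−6| = 1).
Total attacking pairs: 9.

9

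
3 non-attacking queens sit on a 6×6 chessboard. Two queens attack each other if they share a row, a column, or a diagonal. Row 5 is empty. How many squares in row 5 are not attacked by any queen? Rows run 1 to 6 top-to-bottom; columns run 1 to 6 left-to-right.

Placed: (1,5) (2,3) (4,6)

(1,5) attacks row 5 at column 5 and diagonals 1.
(2,3) attacks row 5 at column 3 and diagonals 6.
(4,6) attacks row 5 at column 6 and diagonals 5.
Attacked columns: {1, 3, 5, 6}. Safe: {2, 4}.

2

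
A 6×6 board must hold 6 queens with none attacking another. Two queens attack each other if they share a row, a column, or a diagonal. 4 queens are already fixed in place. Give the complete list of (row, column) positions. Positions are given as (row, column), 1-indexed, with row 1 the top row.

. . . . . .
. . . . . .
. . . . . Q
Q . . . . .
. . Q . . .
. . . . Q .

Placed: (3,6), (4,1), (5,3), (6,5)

(1,2) (2,4) (3,6) (4,1) (5,3) (6,5)

Row 1: attacked by (3,6)→{4,6}; (4,1)→{1,4}; (5,3)→{3}; (6,5)→{5}. Safe: 2. Place at column 2.
Row 2: attacked by (1,2)→{1,2,3}; (3,6)→{5,6}; (4,1)→{1,3}; (5,3)→{3,6}; (6,5)→{1,5}. Safe: 4. Place at column 4.
Columns [2, 4, 6, 1, 3, 5], r−c [-1, -2, -3, 3, 2, 1], r+c [3, 6, 9, 5, 8, 11] are all distinct, so no two queens attack.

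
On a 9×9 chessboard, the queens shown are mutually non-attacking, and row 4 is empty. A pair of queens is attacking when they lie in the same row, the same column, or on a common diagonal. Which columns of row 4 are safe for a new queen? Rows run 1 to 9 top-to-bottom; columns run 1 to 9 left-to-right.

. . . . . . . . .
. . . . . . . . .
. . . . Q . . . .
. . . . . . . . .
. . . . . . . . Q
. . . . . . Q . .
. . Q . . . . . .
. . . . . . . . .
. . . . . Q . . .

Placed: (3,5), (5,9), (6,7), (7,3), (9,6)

(3,5) attacks row 4 at column 5 and diagonals 4, 6.
(5,9) attacks row 4 at column 9 and diagonals 8.
(6,7) attacks row 4 at column 7 and diagonals 5, 9.
(7,3) attacks row 4 at column 3 and diagonals 6.
(9,6) attacks row 4 at column 6 and diagonals 1.
Attacked columns: {1, 3, 4, 5, 6, 7, 8, 9}. Safe: {2}.

columns 2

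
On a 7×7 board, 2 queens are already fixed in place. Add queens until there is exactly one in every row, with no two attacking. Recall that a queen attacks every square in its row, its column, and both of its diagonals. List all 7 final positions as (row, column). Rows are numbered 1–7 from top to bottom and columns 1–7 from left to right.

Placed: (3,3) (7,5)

Row 1: attacked by (3,3)→{1,3,5}; (7,5)→{5}. Safe: 2, 4, 6, 7. Place at column 4.
Row 2: attacked by (1,4)→{3,4,5}; (3,3)→{2,3,4}; (7,5)→{5}. Safe: 1, 6, 7. Place at column 1.
Row 4: attacked by (1,4)→{1,4,7}; (2,1)→{1,3}; (3,3)→{2,3,4}; (7,5)→{2,5}. Safe: 6. Place at column 6.
Row 5: attacked by (1,4)→{4}; (2,1)→{1,4}; (3,3)→{1,3,5}; (4,6)→{5,6,7}; (7,5)→{3,5,7}. Safe: 2. Place at column 2.
Row 6: attacked by (1,4)→{4}; (2,1)→{1,5}; (3,3)→{3,6}; (4,6)→{4,6}; (5,2)→{1,2,3}; (7,5)→{4,5,6}. Safe: 7. Place at column 7.
Columns [4, 1, 3, 6, 2, 7, 5], r−c [-3, 1, 0, -2, 3, -1, 2], r+c [5, 3, 6, 10, 7, 13, 12] are all distinct, so no two queens attack.

(1,4) (2,1) (3,3) (4,6) (5,2) (6,7) (7,5)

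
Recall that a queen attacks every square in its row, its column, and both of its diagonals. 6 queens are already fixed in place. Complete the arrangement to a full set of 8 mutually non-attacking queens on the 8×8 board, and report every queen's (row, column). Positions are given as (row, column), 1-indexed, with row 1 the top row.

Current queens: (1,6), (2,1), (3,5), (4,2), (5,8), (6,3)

Row 7: attacked by (1,6)→{6}; (2,1)→{1,6}; (3,5)→{1,5}; (4,2)→{2,5}; (5,8)→{6,8}; (6,3)→{2,3,4}. Safe: 7. Place at column 7.
Row 8: attacked by (1,6)→{6}; (2,1)→{1,7}; (3,5)→{5}; (4,2)→{2,6}; (5,8)→{5,8}; (6,3)→{1,3,5}; (7,7)→{6,7,8}. Safe: 4. Place at column 4.
Columns [6, 1, 5, 2, 8, 3, 7, 4], r−c [-5, 1, -2, 2, -3, 3, 0, 4], r+c [7, 3, 8, 6, 13, 9, 14, 12] are all distinct, so no two queens attack.

(1,6) (2,1) (3,5) (4,2) (5,8) (6,3) (7,7) (8,4)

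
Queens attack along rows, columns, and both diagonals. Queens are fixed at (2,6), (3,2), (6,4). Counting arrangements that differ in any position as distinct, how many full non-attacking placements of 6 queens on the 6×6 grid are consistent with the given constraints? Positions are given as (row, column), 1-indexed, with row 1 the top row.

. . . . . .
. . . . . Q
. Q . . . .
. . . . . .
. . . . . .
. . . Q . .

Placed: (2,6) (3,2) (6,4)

Branch on row 1: col 1 → 0; col 3 → 1.
Sum: 0 + 1 = 1.

1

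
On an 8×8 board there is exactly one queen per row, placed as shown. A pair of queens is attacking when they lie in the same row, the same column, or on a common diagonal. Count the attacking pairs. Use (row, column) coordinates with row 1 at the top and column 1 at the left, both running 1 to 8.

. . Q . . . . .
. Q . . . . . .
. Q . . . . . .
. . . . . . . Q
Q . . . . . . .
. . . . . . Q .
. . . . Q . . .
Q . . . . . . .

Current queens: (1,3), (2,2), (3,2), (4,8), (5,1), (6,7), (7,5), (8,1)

4

Same column: (2,2)–(3,2) (column 2); (5,1)–(8,1) (column 1).
Same diagonal: (1,3)–(2,2) (|1−2| = |3−2| = 1); (4,8)–(7,5) (|4−7| = |8−5| = 3).
Total attacking pairs: 4.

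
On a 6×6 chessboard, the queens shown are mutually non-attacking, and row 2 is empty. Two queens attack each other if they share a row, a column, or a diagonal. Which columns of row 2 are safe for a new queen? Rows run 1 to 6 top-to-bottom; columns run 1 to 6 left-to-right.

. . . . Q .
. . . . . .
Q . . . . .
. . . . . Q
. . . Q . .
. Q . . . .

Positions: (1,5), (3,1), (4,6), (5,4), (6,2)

(1,5) attacks row 2 at column 5 and diagonals 4, 6.
(3,1) attacks row 2 at column 1 and diagonals 2.
(4,6) attacks row 2 at column 6 and diagonals 4.
(5,4) attacks row 2 at column 4 and diagonals 1.
(6,2) attacks row 2 at column 2 and diagonals 6.
Attacked columns: {1, 2, 4, 5, 6}. Safe: {3}.

columns 3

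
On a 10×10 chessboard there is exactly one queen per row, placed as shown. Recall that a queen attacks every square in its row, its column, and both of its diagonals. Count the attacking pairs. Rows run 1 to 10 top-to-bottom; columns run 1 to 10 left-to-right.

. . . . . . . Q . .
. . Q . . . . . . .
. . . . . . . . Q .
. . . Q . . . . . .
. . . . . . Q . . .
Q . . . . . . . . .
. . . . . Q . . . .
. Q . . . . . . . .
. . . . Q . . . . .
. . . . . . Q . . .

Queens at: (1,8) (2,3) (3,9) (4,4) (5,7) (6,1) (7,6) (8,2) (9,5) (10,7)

2

Same column: (5,7)–(10,7) (column 7).
Same diagonal: (3,9)–(5,7) (|3−5| = |9−7| = 2).
Total attacking pairs: 2.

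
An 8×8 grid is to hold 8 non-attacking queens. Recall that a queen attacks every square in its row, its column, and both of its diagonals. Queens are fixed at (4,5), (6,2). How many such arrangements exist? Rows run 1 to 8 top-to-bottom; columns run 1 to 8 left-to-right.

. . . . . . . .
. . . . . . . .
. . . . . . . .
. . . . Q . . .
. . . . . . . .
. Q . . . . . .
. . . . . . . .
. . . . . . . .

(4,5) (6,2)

Branch on row 1: col 1 → 0; col 3 → 1; col 4 → 1; col 6 → 1.
Sum: 0 + 1 + 1 + 1 = 3.

3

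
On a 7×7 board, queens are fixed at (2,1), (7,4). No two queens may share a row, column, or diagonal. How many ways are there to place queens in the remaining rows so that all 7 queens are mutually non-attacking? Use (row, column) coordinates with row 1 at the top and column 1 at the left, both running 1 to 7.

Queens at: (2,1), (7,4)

2

Branch on row 1: col 3 → 1; col 5 → 0; col 6 → 1; col 7 → 0.
Sum: 1 + 0 + 1 + 0 = 2.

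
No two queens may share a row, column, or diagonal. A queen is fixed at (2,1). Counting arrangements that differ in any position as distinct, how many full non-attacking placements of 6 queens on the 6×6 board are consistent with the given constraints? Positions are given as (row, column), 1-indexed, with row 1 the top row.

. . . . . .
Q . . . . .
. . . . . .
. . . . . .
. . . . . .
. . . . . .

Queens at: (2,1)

1

Branch on row 1: col 3 → 0; col 4 → 1; col 5 → 0; col 6 → 0.
Sum: 0 + 1 + 0 + 0 = 1.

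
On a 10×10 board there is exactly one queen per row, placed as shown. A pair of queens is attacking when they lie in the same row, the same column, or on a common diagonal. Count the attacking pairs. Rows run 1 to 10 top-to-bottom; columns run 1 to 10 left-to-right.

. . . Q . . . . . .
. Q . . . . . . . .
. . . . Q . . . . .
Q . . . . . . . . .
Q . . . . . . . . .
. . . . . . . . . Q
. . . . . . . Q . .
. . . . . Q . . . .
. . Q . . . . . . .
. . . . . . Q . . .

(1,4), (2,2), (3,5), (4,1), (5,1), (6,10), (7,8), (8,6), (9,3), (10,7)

3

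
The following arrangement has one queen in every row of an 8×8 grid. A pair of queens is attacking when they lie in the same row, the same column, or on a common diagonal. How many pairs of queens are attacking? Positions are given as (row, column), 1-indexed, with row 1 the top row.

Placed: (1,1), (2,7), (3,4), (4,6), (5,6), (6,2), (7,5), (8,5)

Same column: (4,6)–(5,6) (column 6); (7,5)–(8,5) (column 5).
Same diagonal: (3,4)–(5,6) (|3−5| = |4−6| = 2).
Total attacking pairs: 3.

3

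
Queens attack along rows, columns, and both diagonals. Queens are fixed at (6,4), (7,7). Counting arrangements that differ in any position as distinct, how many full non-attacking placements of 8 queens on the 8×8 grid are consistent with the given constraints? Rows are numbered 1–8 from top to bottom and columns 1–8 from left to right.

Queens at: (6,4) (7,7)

Branch on row 1: col 2 → 1; col 3 → 1; col 5 → 0; col 6 → 0; col 8 → 0.
Sum: 1 + 1 + 0 + 0 + 0 = 2.

2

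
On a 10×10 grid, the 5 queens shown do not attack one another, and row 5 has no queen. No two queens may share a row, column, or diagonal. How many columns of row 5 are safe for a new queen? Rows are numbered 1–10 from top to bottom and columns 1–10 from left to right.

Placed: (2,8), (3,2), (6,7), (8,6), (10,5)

(2,8) attacks row 5 at column 8 and diagonals 5.
(3,2) attacks row 5 at column 2 and diagonals 4.
(6,7) attacks row 5 at column 7 and diagonals 6, 8.
(8,6) attacks row 5 at column 6 and diagonals 3, 9.
(10,5) attacks row 5 at column 5 and diagonals 10.
Attacked columns: {2, 3, 4, 5, 6, 7, 8, 9, 10}. Safe: {1}.

1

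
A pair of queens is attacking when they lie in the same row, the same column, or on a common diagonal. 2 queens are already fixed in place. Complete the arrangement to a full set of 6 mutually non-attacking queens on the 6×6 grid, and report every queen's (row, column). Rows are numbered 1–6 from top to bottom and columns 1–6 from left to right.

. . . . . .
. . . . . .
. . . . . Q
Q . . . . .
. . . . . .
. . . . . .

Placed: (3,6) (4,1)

Row 1: attacked by (3,6)→{4,6}; (4,1)→{1,4}. Safe: 2, 3, 5. Place at column 2.
Row 2: attacked by (1,2)→{1,2,3}; (3,6)→{5,6}; (4,1)→{1,3}. Safe: 4. Place at column 4.
Row 5: attacked by (1,2)→{2,6}; (2,4)→{1,4}; (3,6)→{4,6}; (4,1)→{1,2}. Safe: 3, 5. Place at column 3.
Row 6: attacked by (1,2)→{2}; (2,4)→{4}; (3,6)→{3,6}; (4,1)→{1,3}; (5,3)→{2,3,4}. Safe: 5. Place at column 5.
Columns [2, 4, 6, 1, 3, 5], r−c [-1, -2, -3, 3, 2, 1], r+c [3, 6, 9, 5, 8, 11] are all distinct, so no two queens attack.

(1,2) (2,4) (3,6) (4,1) (5,3) (6,5)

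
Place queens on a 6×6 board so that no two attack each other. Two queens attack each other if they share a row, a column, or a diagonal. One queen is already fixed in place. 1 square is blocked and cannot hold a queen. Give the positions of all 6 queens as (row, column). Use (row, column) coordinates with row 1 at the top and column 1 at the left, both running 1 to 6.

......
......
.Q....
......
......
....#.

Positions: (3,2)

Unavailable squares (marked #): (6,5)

(1,3) (2,6) (3,2) (4,5) (5,1) (6,4)

Row 1: attacked by (3,2)→{2,4}. Safe: 1, 3, 5, 6. Place at column 3.
Row 2: attacked by (1,3)→{2,3,4}; (3,2)→{1,2,3}. Safe: 5, 6. Place at column 6.
Row 4: attacked by (1,3)→{3,6}; (2,6)→{4,6}; (3,2)→{1,2,3}. Safe: 5. Place at column 5.
Row 5: attacked by (1,3)→{3}; (2,6)→{3,6}; (3,2)→{2,4}; (4,5)→{4,5,6}. Safe: 1. Place at column 1.
Row 6: attacked by (1,3)→{3}; (2,6)→{2,6}; (3,2)→{2,5}; (4,5)→{3,5}; (5,1)→{1,2}. Blocked: 5. Safe: 4. Place at column 4.
Columns [3, 6, 2, 5, 1, 4], r−c [-2, -4, 1, -1, 4, 2], r+c [4, 8, 5, 9, 6, 10] are all distinct, so no two queens attack.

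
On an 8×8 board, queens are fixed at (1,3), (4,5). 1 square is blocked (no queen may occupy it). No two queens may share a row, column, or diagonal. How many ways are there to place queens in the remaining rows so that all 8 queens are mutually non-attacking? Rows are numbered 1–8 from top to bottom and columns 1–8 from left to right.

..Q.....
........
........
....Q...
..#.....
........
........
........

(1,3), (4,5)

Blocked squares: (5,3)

2

Branch on row 2: col 1 → 1; col 6 → 1; col 8 → 0.
Sum: 1 + 1 + 0 = 2.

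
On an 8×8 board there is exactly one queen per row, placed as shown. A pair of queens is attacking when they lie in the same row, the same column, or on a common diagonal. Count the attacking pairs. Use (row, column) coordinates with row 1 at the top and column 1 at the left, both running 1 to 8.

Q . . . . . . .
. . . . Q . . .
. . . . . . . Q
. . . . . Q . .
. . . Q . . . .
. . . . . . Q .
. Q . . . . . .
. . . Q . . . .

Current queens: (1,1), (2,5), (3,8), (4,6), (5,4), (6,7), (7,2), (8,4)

Same column: (5,4)–(8,4) (column 4).
Same diagonal: (5,4)–(7,2) (|5−7| = |4−2| = 2).
Total attacking pairs: 2.

2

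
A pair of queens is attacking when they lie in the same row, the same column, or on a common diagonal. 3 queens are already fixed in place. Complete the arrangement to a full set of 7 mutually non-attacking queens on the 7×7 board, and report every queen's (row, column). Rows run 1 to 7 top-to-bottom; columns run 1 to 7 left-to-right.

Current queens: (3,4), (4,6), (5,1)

(1,7) (2,2) (3,4) (4,6) (5,1) (6,3) (7,5)

Row 1: attacked by (3,4)→{2,4,6}; (4,6)→{3,6}; (5,1)→{1,5}. Safe: 7. Place at column 7.
Row 2: attacked by (1,7)→{6,7}; (3,4)→{3,4,5}; (4,6)→{4,6}; (5,1)→{1,4}. Safe: 2. Place at column 2.
Row 6: attacked by (1,7)→{2,7}; (2,2)→{2,6}; (3,4)→{1,4,7}; (4,6)→{4,6}; (5,1)→{1,2}. Safe: 3, 5. Place at column 3.
Row 7: attacked by (1,7)→{1,7}; (2,2)→{2,7}; (3,4)→{4}; (4,6)→{3,6}; (5,1)→{1,3}; (6,3)→{2,3,4}. Safe: 5. Place at column 5.
Columns [7, 2, 4, 6, 1, 3, 5], r−c [-6, 0, -1, -2, 4, 3, 2], r+c [8, 4, 7, 10, 6, 9, 12] are all distinct, so no two queens attack.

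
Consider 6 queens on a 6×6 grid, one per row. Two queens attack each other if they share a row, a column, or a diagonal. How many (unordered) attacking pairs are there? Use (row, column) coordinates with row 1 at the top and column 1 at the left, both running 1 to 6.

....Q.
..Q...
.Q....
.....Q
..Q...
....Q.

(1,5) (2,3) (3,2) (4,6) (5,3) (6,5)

4

Same column: (1,5)–(6,5) (column 5); (2,3)–(5,3) (column 3).
Same diagonal: (2,3)–(3,2) (|2−3| = |3−2| = 1); (3,2)–(6,5) (|3−6| = |2−5| = 3).
Total attacking pairs: 4.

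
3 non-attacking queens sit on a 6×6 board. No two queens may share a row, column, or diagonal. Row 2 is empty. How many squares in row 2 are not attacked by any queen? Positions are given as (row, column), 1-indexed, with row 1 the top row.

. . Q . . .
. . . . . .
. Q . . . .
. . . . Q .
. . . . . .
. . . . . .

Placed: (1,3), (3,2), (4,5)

(1,3) attacks row 2 at column 3 and diagonals 2, 4.
(3,2) attacks row 2 at column 2 and diagonals 1, 3.
(4,5) attacks row 2 at column 5 and diagonals 3.
Attacked columns: {1, 2, 3, 4, 5}. Safe: {6}.

1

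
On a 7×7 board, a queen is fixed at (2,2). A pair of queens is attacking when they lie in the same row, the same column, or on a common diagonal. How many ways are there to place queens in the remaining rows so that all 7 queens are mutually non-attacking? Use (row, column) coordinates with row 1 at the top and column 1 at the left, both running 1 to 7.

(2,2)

Branch on row 1: col 4 → 1; col 5 → 1; col 6 → 1; col 7 → 1.
Sum: 1 + 1 + 1 + 1 = 4.

4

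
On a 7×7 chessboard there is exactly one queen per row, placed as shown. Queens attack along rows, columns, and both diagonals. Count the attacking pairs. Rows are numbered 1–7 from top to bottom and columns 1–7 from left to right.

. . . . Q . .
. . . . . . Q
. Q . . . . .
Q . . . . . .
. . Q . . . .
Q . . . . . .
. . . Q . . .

3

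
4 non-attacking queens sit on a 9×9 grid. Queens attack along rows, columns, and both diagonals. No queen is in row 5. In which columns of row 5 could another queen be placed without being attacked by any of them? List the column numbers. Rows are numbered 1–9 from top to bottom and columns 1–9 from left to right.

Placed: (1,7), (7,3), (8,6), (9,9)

(1,7) attacks row 5 at column 7 and diagonals 3.
(7,3) attacks row 5 at column 3 and diagonals 1, 5.
(8,6) attacks row 5 at column 6 and diagonals 3, 9.
(9,9) attacks row 5 at column 9 and diagonals 5.
Attacked columns: {1, 3, 5, 6, 7, 9}. Safe: {2, 4, 8}.

columns 2, 4, 8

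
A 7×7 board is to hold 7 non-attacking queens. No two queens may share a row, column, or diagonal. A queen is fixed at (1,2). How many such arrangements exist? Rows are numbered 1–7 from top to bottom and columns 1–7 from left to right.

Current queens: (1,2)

7

Branch on row 2: col 4 → 2; col 5 → 3; col 6 → 1; col 7 → 1.
Sum: 2 + 3 + 1 + 1 = 7.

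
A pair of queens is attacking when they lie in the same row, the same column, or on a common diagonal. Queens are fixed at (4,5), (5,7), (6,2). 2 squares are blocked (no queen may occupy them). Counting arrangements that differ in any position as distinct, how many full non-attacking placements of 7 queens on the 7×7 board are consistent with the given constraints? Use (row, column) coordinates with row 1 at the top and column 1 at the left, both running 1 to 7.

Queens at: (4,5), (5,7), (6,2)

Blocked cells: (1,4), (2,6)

1

Branch on row 1: col 1 → 0; col 6 → 1.
Sum: 0 + 1 = 1.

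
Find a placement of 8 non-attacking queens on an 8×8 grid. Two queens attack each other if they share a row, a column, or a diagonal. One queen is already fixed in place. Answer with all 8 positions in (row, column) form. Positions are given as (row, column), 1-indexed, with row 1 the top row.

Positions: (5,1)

Row 1: attacked by (5,1)→{1,5}. Safe: 2, 3, 4, 6, 7, 8. Place at column 8.
Row 2: attacked by (1,8)→{7,8}; (5,1)→{1,4}. Safe: 2, 3, 5, 6. Place at column 2.
Row 3: attacked by (1,8)→{6,8}; (2,2)→{1,2,3}; (5,1)→{1,3}. Safe: 4, 5, 7. Place at column 5.
Row 4: attacked by (1,8)→{5,8}; (2,2)→{2,4}; (3,5)→{4,5,6}; (5,1)→{1,2}. Safe: 3, 7. Place at column 3.
Row 6: attacked by (1,8)→{3,8}; (2,2)→{2,6}; (3,5)→{2,5,8}; (4,3)→{1,3,5}; (5,1)→{1,2}. Safe: 4, 7. Place at column 7.
Row 7: attacked by (1,8)→{2,8}; (2,2)→{2,7}; (3,5)→{1,5}; (4,3)→{3,6}; (5,1)→{1,3}; (6,7)→{6,7,8}. Safe: 4. Place at column 4.
Row 8: attacked by (1,8)→{1,8}; (2,2)→{2,8}; (3,5)→{5}; (4,3)→{3,7}; (5,1)→{1,4}; (6,7)→{5,7}; (7,4)→{3,4,5}. Safe: 6. Place at column 6.
Columns [8, 2, 5, 3, 1, 7, 4, 6], r−c [-7, 0, -2, 1, 4, -1, 3, 2], r+c [9, 4, 8, 7, 6, 13, 11, 14] are all distinct, so no two queens attack.

(1,8) (2,2) (3,5) (4,3) (5,1) (6,7) (7,4) (8,6)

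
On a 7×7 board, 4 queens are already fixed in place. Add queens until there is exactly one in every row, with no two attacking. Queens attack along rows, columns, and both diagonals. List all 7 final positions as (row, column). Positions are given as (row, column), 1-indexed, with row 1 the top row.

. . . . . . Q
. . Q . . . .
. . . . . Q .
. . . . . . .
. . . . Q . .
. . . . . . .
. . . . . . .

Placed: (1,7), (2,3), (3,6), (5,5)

(1,7) (2,3) (3,6) (4,2) (5,5) (6,1) (7,4)

Row 4: attacked by (1,7)→{4,7}; (2,3)→{1,3,5}; (3,6)→{5,6,7}; (5,5)→{4,5,6}. Safe: 2. Place at column 2.
Row 6: attacked by (1,7)→{2,7}; (2,3)→{3,7}; (3,6)→{3,6}; (4,2)→{2,4}; (5,5)→{4,5,6}. Safe: 1. Place at column 1.
Row 7: attacked by (1,7)→{1,7}; (2,3)→{3}; (3,6)→{2,6}; (4,2)→{2,5}; (5,5)→{3,5,7}; (6,1)→{1,2}. Safe: 4. Place at column 4.
Columns [7, 3, 6, 2, 5, 1, 4], r−c [-6, -1, -3, 2, 0, 5, 3], r+c [8, 5, 9, 6, 10, 7, 11] are all distinct, so no two queens attack.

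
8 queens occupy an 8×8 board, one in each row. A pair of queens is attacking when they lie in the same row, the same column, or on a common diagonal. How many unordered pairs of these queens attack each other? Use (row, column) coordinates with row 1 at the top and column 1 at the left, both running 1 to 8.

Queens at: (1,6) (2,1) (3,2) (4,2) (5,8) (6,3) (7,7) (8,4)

Same column: (3,2)–(4,2) (column 2).
Same diagonal: (2,1)–(3,2) (|2−3| = |1−2| = 1).
Total attacking pairs: 2.

2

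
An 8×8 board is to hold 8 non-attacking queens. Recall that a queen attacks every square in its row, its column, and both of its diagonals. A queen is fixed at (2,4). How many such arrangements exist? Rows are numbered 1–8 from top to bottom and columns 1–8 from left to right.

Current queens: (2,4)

8

Branch on row 1: col 1 → 0; col 2 → 1; col 6 → 4; col 7 → 2; col 8 → 1.
Sum: 0 + 1 + 4 + 2 + 1 = 8.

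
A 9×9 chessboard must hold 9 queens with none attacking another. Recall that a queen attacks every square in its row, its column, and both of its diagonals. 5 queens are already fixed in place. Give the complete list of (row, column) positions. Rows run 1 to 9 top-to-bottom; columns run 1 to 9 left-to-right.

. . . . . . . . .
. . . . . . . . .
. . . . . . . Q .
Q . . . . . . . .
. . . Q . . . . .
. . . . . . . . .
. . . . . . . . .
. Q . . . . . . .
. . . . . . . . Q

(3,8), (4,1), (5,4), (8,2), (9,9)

Row 1: attacked by (3,8)→{6,8}; (4,1)→{1,4}; (5,4)→{4,8}; (8,2)→{2,9}; (9,9)→{1,9}. Safe: 3, 5, 7. Place at column 3.
Row 2: attacked by (1,3)→{2,3,4}; (3,8)→{7,8,9}; (4,1)→{1,3}; (5,4)→{1,4,7}; (8,2)→{2,8}; (9,9)→{2,9}. Safe: 5, 6. Place at column 6.
Row 6: attacked by (1,3)→{3,8}; (2,6)→{2,6}; (3,8)→{5,8}; (4,1)→{1,3}; (5,4)→{3,4,5}; (8,2)→{2,4}; (9,9)→{6,9}. Safe: 7. Place at column 7.
Row 7: attacked by (1,3)→{3,9}; (2,6)→{1,6}; (3,8)→{4,8}; (4,1)→{1,4}; (5,4)→{2,4,6}; (6,7)→{6,7,8}; (8,2)→{1,2,3}; (9,9)→{7,9}. Safe: 5. Place at column 5.
Columns [3, 6, 8, 1, 4, 7, 5, 2, 9], r−c [-2, -4, -5, 3, 1, -1, 2, 6, 0], r+c [4, 8, 11, 5, 9, 13, 12, 10, 18] are all distinct, so no two queens attack.

(1,3) (2,6) (3,8) (4,1) (5,4) (6,7) (7,5) (8,2) (9,9)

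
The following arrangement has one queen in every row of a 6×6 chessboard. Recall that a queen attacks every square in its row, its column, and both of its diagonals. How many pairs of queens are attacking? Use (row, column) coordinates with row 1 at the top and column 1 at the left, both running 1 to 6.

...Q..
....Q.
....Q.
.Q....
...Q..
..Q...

4

Same column: (1,4)–(5,4) (column 4); (2,5)–(3,5) (column 5).
Same diagonal: (1,4)–(2,5) (|1−2| = |4−5| = 1); (5,4)–(6,3) (|5−6| = |4−3| = 1).
Total attacking pairs: 4.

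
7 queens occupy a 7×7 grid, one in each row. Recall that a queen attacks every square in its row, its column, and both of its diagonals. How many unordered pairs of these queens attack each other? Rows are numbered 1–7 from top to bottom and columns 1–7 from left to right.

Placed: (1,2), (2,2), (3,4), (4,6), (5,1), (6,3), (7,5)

Same column: (1,2)–(2,2) (column 2).
Same diagonal: (1,2)–(3,4) (|1−3| = |2−4| = 2).
Total attacking pairs: 2.

2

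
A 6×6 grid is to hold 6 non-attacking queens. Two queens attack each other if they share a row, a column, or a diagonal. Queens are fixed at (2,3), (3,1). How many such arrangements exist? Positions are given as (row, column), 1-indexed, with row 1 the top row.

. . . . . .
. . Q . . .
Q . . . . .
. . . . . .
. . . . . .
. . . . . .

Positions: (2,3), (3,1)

1

Branch on row 1: col 5 → 1; col 6 → 0.
Sum: 1 + 0 = 1.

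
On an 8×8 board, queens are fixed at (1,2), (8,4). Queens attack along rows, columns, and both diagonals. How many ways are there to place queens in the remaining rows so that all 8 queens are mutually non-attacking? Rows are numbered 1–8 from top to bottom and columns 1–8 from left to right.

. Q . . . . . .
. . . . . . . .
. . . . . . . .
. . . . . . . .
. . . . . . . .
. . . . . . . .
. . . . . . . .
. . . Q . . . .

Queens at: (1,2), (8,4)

3

Branch on row 2: col 5 → 1; col 6 → 0; col 7 → 1; col 8 → 1.
Sum: 1 + 0 + 1 + 1 = 3.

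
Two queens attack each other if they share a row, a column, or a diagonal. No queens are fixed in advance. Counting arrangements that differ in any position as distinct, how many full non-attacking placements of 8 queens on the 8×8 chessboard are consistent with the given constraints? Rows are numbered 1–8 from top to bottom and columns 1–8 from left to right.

92

Branch on row 1: col 1 → 4; col 2 → 8; col 3 → 16; col 4 → 18; col 5 → 18; col 6 → 16; col 7 → 8; col 8 → 4.
Sum: 4 + 8 + 16 + 18 + 18 + 16 + 8 + 4 = 92.
(This is the classic 8-queens count.)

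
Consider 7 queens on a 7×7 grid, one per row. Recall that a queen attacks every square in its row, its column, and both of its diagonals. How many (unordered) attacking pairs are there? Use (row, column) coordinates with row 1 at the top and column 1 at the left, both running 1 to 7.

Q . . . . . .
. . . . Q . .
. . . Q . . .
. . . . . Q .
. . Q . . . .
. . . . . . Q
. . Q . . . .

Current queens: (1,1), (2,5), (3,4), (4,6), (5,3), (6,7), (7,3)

4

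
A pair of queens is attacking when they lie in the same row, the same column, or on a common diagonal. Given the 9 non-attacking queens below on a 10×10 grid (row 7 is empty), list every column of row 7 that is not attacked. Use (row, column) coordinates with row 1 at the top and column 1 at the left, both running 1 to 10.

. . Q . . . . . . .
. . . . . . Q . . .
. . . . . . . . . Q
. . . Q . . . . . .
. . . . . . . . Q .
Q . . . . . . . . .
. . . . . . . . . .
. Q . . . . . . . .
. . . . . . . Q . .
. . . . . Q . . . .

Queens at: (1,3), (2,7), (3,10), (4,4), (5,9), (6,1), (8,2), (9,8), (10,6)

columns 5

(1,3) attacks row 7 at column 3 and diagonals 9.
(2,7) attacks row 7 at column 7 and diagonals 2.
(3,10) attacks row 7 at column 10 and diagonals 6.
(4,4) attacks row 7 at column 4 and diagonals 1, 7.
(5,9) attacks row 7 at column 9 and diagonals 7.
(6,1) attacks row 7 at column 1 and diagonals 2.
(8,2) attacks row 7 at column 2 and diagonals 1, 3.
(9,8) attacks row 7 at column 8 and diagonals 6, 10.
(10,6) attacks row 7 at column 6 and diagonals 3, 9.
Attacked columns: {1, 2, 3, 4, 6, 7, 8, 9, 10}. Safe: {5}.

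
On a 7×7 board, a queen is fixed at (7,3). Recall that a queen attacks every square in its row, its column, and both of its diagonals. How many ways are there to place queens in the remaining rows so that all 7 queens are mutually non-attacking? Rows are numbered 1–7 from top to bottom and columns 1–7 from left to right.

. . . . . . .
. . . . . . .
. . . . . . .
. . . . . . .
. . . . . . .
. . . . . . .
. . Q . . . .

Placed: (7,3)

Branch on row 1: col 1 → 1; col 2 → 0; col 4 → 1; col 5 → 2; col 6 → 1; col 7 → 1.
Sum: 1 + 0 + 1 + 2 + 1 + 1 = 6.

6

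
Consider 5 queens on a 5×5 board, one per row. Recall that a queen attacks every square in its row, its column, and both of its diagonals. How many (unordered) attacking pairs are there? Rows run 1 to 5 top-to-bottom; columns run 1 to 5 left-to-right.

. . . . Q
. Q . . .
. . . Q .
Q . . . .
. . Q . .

All columns are distinct and no two queens satisfy |Δrow| = |Δcol|, so no pair attacks.

0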